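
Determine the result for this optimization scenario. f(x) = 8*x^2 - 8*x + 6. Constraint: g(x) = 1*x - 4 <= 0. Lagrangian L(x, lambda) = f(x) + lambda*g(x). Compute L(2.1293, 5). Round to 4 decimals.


Step 1: Evaluate f(x).
f(2.1293) = 8*2.1293^2 - 8*2.1293 + 6 = 25.2369
Step 2: Evaluate g(x).
g(2.1293) = 1*2.1293 - 4 = -1.8707
Step 3: Compute Lagrangian.
L = 25.2369 + 5*-1.8707 = 15.8834


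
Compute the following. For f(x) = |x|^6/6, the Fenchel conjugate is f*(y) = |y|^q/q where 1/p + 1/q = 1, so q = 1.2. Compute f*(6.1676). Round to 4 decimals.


The conjugate exponent q satisfies 1/p + 1/q = 1.
p = 6, so q = 6/(6 - 1) = 1.2
|y|^q = 6.1676^1.2 = 8.8744
f*(6.1676) = 8.8744 / 1.2 = 7.3953


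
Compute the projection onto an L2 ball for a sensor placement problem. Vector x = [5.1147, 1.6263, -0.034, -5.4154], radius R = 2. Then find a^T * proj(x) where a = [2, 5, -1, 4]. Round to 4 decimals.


Step 1: Compute ||x|| (intermediates to 6 decimals).
||x|| = sqrt(5.1147^2 + 1.6263^2 + (-0.034)^2 + (-5.4154)^2) = 7.624482
Step 2: Project.
Since ||x|| > R, scale = R/||x|| = 2/7.624482 = 0.262313, proj(x) = scale * x
proj(x) = [1.341652, 0.4266, -0.008919, -1.42053]
Step 3: Dot product.
a^T * proj(x) = 2*1.341652 + 5*0.4266 - 1*(-0.008919) + 4*(-1.42053) = -0.8569


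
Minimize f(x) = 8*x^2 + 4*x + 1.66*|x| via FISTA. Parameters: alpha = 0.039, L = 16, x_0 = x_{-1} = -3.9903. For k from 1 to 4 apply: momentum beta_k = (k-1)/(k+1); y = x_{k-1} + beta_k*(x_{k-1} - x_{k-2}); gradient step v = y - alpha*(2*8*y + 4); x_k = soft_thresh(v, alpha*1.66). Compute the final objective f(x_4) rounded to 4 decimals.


FISTA on f(x) = 8*x^2 + 4*x + 1.66*|x|
L = 16, alpha = 0.039
Iteration 1: beta = 0.0, y = -3.9903 + 0.0*(-3.9903 + 3.9903) = -3.9903
  grad(y) = -59.8448, v = y - alpha*grad = -1.6564
  prox(v) = soft_thresh(-1.6564, 0.0647) = -1.5916
Iteration 2: beta = 0.3333, y = -1.5916 + 0.3333*(-1.5916 + 3.9903) = -0.7921
  grad(y) = -8.6728, v = y - alpha*grad = -0.4538
  prox(v) = soft_thresh(-0.4538, 0.0647) = -0.3891
Iteration 3: beta = 0.5, y = -0.3891 + 0.5*(-0.3891 + 1.5916) = 0.2122
  grad(y) = 7.3952, v = y - alpha*grad = -0.0762
  prox(v) = soft_thresh(-0.0762, 0.0647) = -0.0115
Iteration 4: beta = 0.6, y = -0.0115 + 0.6*(-0.0115 + 0.3891) = 0.2151
  grad(y) = 7.4414, v = y - alpha*grad = -0.0751
  prox(v) = soft_thresh(-0.0751, 0.0647) = -0.0104
f(x_4) = 8*(-0.0104)^2 + 4*(-0.0104) + 1.66*|-0.0104| = -0.0234


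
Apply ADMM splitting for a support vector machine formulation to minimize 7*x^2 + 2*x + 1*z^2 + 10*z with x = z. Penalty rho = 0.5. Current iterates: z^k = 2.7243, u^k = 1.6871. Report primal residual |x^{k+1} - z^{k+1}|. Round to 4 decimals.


ADMM iteration with rho = 0.5, z^k = 2.7243, u^k = 1.6871
Step 1: x-update.
Minimize 7*x^2 + 2*x + (0.5/2)*(x - 2.7243 + 1.6871)^2
FOC: (2*7 + 0.5)*x = -2 + 0.5*(2.7243 - 1.6871)
x^{k+1} = -0.1022
Step 2: z-update.
Minimize 1*z^2 + 10*z + (0.5/2)*(-0.1022 - z + 1.6871)^2
FOC: (2*1 + 0.5)*z = -10 + 0.5*(-0.1022 + 1.6871)
z^{k+1} = -3.683
Step 3: u-update.
u^{k+1} = 1.6871 - 0.1022 + 3.683 = 5.2679
Step 4: Primal residual = |-0.1022 + 3.683| = 3.5808


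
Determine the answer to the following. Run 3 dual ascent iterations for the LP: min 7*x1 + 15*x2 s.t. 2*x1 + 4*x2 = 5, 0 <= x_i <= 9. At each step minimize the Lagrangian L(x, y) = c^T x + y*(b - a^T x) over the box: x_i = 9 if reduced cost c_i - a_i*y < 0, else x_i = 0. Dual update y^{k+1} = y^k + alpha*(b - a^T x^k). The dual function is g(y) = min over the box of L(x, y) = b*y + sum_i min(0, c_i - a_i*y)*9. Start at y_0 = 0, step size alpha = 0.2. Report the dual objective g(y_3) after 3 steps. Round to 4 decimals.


Dual ascent for LP: min 7*x1 + 15*x2, 2*x1 + 4*x2 = 5, 0 <= x_i <= 9
Step 1: y^k = 0.0, reduced costs: (7.0, 15.0)
  x^k = (0.0, 0.0), subgradient = b - a^T x = 5.0
  y^{k+1} = 0.0 + 0.2*5.0 = 1.0
Step 2: y^k = 1.0, reduced costs: (5.0, 11.0)
  x^k = (0.0, 0.0), subgradient = b - a^T x = 5.0
  y^{k+1} = 1.0 + 0.2*5.0 = 2.0
Step 3: y^k = 2.0, reduced costs: (3.0, 7.0)
  x^k = (0.0, 0.0), subgradient = b - a^T x = 5.0
  y^{k+1} = 2.0 + 0.2*5.0 = 3.0
Dual objective at y_3 = 3.0: reduced costs (1.0, 3.0), box minimizer x = (0.0, 0.0)
g(y_3) = b*y + (c1 - a1*y)*x1 + (c2 - a2*y)*x2 = 5*3.0 + 1.0*0.0 + 3.0*0.0 = 15.0 + 0.0 + 0.0 = 15.0


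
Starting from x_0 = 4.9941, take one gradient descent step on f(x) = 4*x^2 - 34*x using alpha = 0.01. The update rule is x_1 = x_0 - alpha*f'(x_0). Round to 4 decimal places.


We compute the gradient at x_0 and apply the update.
f'(x) = 8*x - 34
f'(4.9941) = 8*4.9941 - 34 = 5.9528
x_1 = 4.9941 - 0.01*5.9528 = 4.9346


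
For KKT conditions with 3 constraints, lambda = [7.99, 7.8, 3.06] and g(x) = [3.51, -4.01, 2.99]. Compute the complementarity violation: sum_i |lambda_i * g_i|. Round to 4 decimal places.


KKT complementary slackness check:
lambda_1 * g_1 = 7.99 * 3.51 = 28.0449
lambda_2 * g_2 = 7.8 * -4.01 = -31.278
lambda_3 * g_3 = 3.06 * 2.99 = 9.1494
Total violation = 28.0449 + 31.278 + 9.1494 = 68.4723


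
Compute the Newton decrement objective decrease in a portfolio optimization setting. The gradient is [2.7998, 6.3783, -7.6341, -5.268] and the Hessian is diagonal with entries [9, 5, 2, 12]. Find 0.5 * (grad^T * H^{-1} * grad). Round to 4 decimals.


Step 1: H is diagonal, so H^(-1) * g = [0.3111, 1.2757, -3.8171, -0.439].
Step 2: g^T H^(-1) g = sum_i g_i^2 / H_ii
  = (2.7998)^2/9 + (6.3783)^2/5 + (-7.6341)^2/2 + (-5.268)^2/12
  = 0.871 + 8.1365 + 29.1397 + 2.3127 = 40.4599
Step 3: Objective decrease = 0.5 * g^T H^(-1) g = 20.23


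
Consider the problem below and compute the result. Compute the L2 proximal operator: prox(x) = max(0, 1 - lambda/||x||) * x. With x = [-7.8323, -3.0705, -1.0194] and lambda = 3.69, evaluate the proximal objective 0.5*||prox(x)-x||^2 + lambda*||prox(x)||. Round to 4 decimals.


Step 1: Compute ||x||.
||x|| = 8.4742
Step 2: Compute scaling factor.
scale = max(0, 1 - 3.69/8.4742) = 0.5646
Step 3: prox(x) = [-4.4218, -1.7335, -0.5755]
||prox(x)|| = 4.7842
Step 4: Proximal objective.
0.5*||prox-x||^2 = 6.8081
lambda*||prox|| = 17.6537
Total = 24.4617


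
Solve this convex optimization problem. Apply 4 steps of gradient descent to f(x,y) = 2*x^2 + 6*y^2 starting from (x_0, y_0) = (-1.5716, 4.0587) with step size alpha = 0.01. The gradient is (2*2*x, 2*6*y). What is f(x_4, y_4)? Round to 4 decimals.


Gradient descent on f(x,y) = 2*x^2 + 6*y^2.
Starting point: (-1.5716, 4.0587), alpha = 0.01
Step 1: grad_x = 2*2*-1.5716 = -6.2864, grad_y = 2*6*4.0587 = 48.7044
  x_1 = -1.5716 - 0.01*-6.2864 = -1.5087
  y_1 = 4.0587 - 0.01*48.7044 = 3.5717
Step 2: grad_x = 2*2*-1.5087 = -6.0349, grad_y = 2*6*3.5717 = 42.8599
  x_2 = -1.5087 - 0.01*-6.0349 = -1.4484
  y_2 = 3.5717 - 0.01*42.8599 = 3.1431
Step 3: grad_x = 2*2*-1.4484 = -5.7935, grad_y = 2*6*3.1431 = 37.7167
  x_3 = -1.4484 - 0.01*-5.7935 = -1.3905
  y_3 = 3.1431 - 0.01*37.7167 = 2.7659
Step 4: grad_x = 2*2*-1.3905 = -5.5618, grad_y = 2*6*2.7659 = 33.1907
  x_4 = -1.3905 - 0.01*-5.5618 = -1.3348
  y_4 = 2.7659 - 0.01*33.1907 = 2.434
f(-1.3348, 2.434) = 2*(-1.3348)^2 + 6*2.434^2 = 39.1092


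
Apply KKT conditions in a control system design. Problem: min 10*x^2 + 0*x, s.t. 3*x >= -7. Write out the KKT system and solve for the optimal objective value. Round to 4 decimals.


Step 1: Try lambda = 0 (constraint inactive).
Stationarity: 2*10*x + 0 = 0
x* = 0/(2*10) = 0.0
Check constraint: 3*0.0 = 0.0 >= -7 -- satisfied.
Step 2: Compute optimal value.
f(x*) = 10*0.0^2 + 0*0.0 = 0.0


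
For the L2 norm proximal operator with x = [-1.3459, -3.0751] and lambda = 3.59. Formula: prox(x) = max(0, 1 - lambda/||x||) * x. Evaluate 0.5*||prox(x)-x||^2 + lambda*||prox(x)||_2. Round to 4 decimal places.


Step 1: Compute ||x||.
||x|| = 3.3567
Step 2: Compute scaling factor.
scale = max(0, 1 - 3.59/3.3567) = 0.0
Step 3: prox(x) = [-0.0, -0.0]
||prox(x)|| = 0.0
Step 4: Proximal objective.
0.5*||prox-x||^2 = 5.6338
lambda*||prox|| = 0.0
Total = 5.6338


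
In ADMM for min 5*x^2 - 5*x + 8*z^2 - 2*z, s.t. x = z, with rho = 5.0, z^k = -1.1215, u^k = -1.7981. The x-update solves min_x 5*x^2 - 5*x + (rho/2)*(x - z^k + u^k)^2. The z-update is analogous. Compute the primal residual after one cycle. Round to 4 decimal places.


ADMM iteration with rho = 5.0, z^k = -1.1215, u^k = -1.7981
Step 1: x-update.
Minimize 5*x^2 - 5*x + (5.0/2)*(x + 1.1215 - 1.7981)^2
FOC: (2*5 + 5.0)*x = 5 + 5.0*(-1.1215 + 1.7981)
x^{k+1} = 0.5589
Step 2: z-update.
Minimize 8*z^2 - 2*z + (5.0/2)*(0.5589 - z - 1.7981)^2
FOC: (2*8 + 5.0)*z = 2 + 5.0*(0.5589 - 1.7981)
z^{k+1} = -0.1998
Step 3: u-update.
u^{k+1} = -1.7981 + 0.5589 + 0.1998 = -1.0394
Step 4: Primal residual = |0.5589 + 0.1998| = 0.7587


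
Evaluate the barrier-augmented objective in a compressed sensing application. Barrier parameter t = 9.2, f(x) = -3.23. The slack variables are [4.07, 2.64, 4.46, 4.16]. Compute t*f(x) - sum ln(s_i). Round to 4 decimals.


Step 1: Compute log-barrier.
ln values: [1.4036, 0.9708, 1.4951, 1.4255]
phi = -(1.4036 + 0.9708 + 1.4951 + 1.4255) = -5.2951
Step 2: Compute augmented objective.
t*f(x) = 9.2*-3.23 = -29.716
Total = -29.716 - 5.2951 = -35.0111


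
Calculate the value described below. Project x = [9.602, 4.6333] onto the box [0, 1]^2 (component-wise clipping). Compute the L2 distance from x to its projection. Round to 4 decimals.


Project each component onto [0, 1].
clip(9.602) = 1.0, clip(4.6333) = 1.0
Projection = [1.0, 1.0]
Squared diffs: [73.9944, 13.2009]
Distance = sqrt(87.1953) = 9.3378


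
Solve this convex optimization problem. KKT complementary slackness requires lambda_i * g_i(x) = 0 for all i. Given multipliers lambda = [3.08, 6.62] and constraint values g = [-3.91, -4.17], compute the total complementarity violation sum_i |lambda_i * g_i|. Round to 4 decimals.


KKT complementary slackness check:
lambda_1 * g_1 = 3.08 * -3.91 = -12.0428
lambda_2 * g_2 = 6.62 * -4.17 = -27.6054
Total violation = 12.0428 + 27.6054 = 39.6482


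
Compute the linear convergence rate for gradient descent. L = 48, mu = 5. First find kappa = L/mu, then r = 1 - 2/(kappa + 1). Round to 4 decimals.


Step 1: Compute the condition number.
kappa = L/mu = 48/5 = 9.6
Step 2: Compute the convergence rate.
r = 1 - 2/(kappa + 1) = 1 - 2*mu/(L + mu) = (L - mu)/(L + mu) = 43/53 = 0.8113


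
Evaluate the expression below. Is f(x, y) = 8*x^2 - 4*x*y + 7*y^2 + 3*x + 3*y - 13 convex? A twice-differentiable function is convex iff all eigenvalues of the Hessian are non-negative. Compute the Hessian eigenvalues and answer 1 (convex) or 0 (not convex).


The Hessian of f(x,y) = 8*x^2 - 4*x*y + 7*y^2 + 3*x + 3*y - 13 is:
H = [[16, -4], [-4, 14]]
Trace = 16 + 14 = 30
Determinant = 16*14 - (-4)^2 = 208
Discriminant = (30)^2 - 4*208 = 68.0
Eigenvalues: lambda_1 = 10.8769, lambda_2 = 19.1231
The function is convex.

1


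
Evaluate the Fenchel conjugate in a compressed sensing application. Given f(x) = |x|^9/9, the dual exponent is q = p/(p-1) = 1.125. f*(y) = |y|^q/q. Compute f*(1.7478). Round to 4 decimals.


The conjugate exponent q satisfies 1/p + 1/q = 1.
p = 9, so q = 9/(9 - 1) = 1.125
|y|^q = 1.7478^1.125 = 1.8741
f*(1.7478) = 1.8741 / 1.125 = 1.6659


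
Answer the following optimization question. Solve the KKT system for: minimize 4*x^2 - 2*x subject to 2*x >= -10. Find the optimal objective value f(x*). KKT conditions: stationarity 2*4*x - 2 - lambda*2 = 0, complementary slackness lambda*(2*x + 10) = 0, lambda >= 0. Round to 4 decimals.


Step 1: Try lambda = 0 (constraint inactive).
Stationarity: 2*4*x - 2 = 0
x* = 2/(2*4) = 0.25
Check constraint: 2*0.25 = 0.5 >= -10 -- satisfied.
Step 2: Compute optimal value.
f(x*) = 4*0.25^2 - 2*0.25 = -0.25


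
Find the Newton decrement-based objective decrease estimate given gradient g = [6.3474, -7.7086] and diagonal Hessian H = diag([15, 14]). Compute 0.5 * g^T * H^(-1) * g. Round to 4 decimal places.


Step 1: H is diagonal, so H^(-1) * g = [0.4232, -0.5506].
Step 2: g^T H^(-1) g = sum_i g_i^2 / H_ii
  = (6.3474)^2/15 + (-7.7086)^2/14
  = 2.686 + 4.2445 = 6.9304
Step 3: Objective decrease = 0.5 * g^T H^(-1) g = 3.4652


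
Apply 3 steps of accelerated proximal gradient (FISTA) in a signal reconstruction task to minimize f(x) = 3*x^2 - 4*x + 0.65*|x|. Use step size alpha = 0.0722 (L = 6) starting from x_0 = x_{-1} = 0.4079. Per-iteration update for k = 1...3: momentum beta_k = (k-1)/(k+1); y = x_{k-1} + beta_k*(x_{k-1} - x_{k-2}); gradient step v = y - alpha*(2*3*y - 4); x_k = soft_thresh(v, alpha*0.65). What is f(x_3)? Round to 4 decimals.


FISTA on f(x) = 3*x^2 - 4*x + 0.65*|x|
L = 6, alpha = 0.0722
Iteration 1: beta = 0.0, y = 0.4079 + 0.0*(0.4079 - 0.4079) = 0.4079
  grad(y) = -1.5526, v = y - alpha*grad = 0.52
  prox(v) = soft_thresh(0.52, 0.0469) = 0.4731
Iteration 2: beta = 0.3333, y = 0.4731 + 0.3333*(0.4731 - 0.4079) = 0.4948
  grad(y) = -1.0313, v = y - alpha*grad = 0.5692
  prox(v) = soft_thresh(0.5692, 0.0469) = 0.5223
Iteration 3: beta = 0.5, y = 0.5223 + 0.5*(0.5223 - 0.4731) = 0.5469
  grad(y) = -0.7183, v = y - alpha*grad = 0.5988
  prox(v) = soft_thresh(0.5988, 0.0469) = 0.5519
f(x_3) = 3*0.5519^2 - 4*0.5519 + 0.65*|0.5519| = -0.9351


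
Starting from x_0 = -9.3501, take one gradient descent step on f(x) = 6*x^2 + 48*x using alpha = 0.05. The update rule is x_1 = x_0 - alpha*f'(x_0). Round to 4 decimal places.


We compute the gradient at x_0 and apply the update.
f'(x) = 12*x + 48
f'(-9.3501) = 12*-9.3501 + 48 = -64.2012
x_1 = -9.3501 - 0.05*-64.2012 = -6.14


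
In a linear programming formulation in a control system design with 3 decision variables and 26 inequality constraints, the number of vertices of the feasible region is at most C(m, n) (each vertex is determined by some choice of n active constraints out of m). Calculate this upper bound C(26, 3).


Each vertex corresponds to some choice of n active constraints out of m, so the number of vertices is at most C(m, n) = m! / (n!(m-n)!).
m = 26, n = 3
Numerator: 26 * 25 * 24
Denominator: 3! = 6
C(26, 3) = 2600


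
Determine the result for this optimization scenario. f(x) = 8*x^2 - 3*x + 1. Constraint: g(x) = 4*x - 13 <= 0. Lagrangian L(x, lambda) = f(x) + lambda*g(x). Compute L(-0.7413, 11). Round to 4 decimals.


Step 1: Evaluate f(x).
f(-0.7413) = 8*(-0.7413)^2 - 3*(-0.7413) + 1 = 7.6201
Step 2: Evaluate g(x).
g(-0.7413) = 4*-0.7413 - 13 = -15.9652
Step 3: Compute Lagrangian.
L = 7.6201 + 11*-15.9652 = -167.9971


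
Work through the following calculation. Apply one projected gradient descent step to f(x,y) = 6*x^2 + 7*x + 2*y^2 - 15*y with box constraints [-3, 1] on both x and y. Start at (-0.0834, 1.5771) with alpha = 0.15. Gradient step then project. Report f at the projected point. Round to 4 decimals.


Step 1: Compute gradient at (-0.0834, 1.5771).
grad_x = 2*6*-0.0834 + 7 = 5.9992
grad_y = 2*2*1.5771 - 15 = -8.6916
Step 2: Gradient step.
x_raw = -0.0834 - 0.15*5.9992 = -0.9833
y_raw = 1.5771 - 0.15*-8.6916 = 2.8808
Step 3: Project onto [-3, 1].
x_proj = clip(-0.9833) = -0.9833
y_proj = clip(2.8808) = 1.0
Step 4: Evaluate f.
f(-0.9833, 1.0) = -14.0819


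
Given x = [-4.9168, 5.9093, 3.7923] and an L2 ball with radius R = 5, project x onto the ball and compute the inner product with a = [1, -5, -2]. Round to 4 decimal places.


Step 1: Compute ||x|| (intermediates to 6 decimals).
||x|| = sqrt((-4.9168)^2 + 5.9093^2 + 3.7923^2) = 8.571831
Step 2: Project.
Since ||x|| > R, scale = R/||x|| = 5/8.571831 = 0.583306, proj(x) = scale * x
proj(x) = [-2.867999, 3.44693, 2.212071]
Step 3: Dot product.
a^T * proj(x) = 1*(-2.867999) - 5*3.44693 - 2*2.212071 = -24.5268


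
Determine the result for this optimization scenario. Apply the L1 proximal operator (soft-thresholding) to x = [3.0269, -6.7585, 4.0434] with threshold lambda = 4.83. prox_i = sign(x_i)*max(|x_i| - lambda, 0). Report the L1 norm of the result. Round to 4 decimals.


Soft-thresholding with lambda = 4.83:
prox(3.0269) = sign(3.0269)*max(|3.0269| - 4.83, 0) = 0.0
prox(-6.7585) = sign(-6.7585)*max(|-6.7585| - 4.83, 0) = -1.9285
prox(4.0434) = sign(4.0434)*max(|4.0434| - 4.83, 0) = 0.0
prox(x) = [0.0, -1.9285, 0.0]
||prox(x)||_1 = 0.0 + 1.9285 + 0.0 = 1.9285


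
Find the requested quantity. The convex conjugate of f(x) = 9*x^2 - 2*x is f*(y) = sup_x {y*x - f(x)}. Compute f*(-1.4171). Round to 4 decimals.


f*(y) = sup_x {y*x - a*x^2 - b*x} = sup_x {(y-b)*x - a*x^2}
FOC: (y - b) - 2a*x = 0 => x* = (y - b)/(2a)
x* = (-1.4171 + 2)/(2*9) = 0.0324
f*(-1.4171) = (y-b)^2/(4a) = (-1.4171 + 2)^2/(4*9)
= 0.3398/36 = 0.0094


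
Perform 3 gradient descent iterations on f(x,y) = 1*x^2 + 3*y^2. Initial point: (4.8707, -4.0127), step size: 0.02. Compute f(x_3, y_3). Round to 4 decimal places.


Gradient descent on f(x,y) = 1*x^2 + 3*y^2.
Starting point: (4.8707, -4.0127), alpha = 0.02
Step 1: grad_x = 2*1*4.8707 = 9.7414, grad_y = 2*3*-4.0127 = -24.0762
  x_1 = 4.8707 - 0.02*9.7414 = 4.6759
  y_1 = -4.0127 - 0.02*-24.0762 = -3.5312
Step 2: grad_x = 2*1*4.6759 = 9.3517, grad_y = 2*3*-3.5312 = -21.1871
  x_2 = 4.6759 - 0.02*9.3517 = 4.4888
  y_2 = -3.5312 - 0.02*-21.1871 = -3.1074
Step 3: grad_x = 2*1*4.4888 = 8.9777, grad_y = 2*3*-3.1074 = -18.6446
  x_3 = 4.4888 - 0.02*8.9777 = 4.3093
  y_3 = -3.1074 - 0.02*-18.6446 = -2.7345
f(4.3093, -2.7345) = 1*4.3093^2 + 3*(-2.7345)^2 = 41.0031


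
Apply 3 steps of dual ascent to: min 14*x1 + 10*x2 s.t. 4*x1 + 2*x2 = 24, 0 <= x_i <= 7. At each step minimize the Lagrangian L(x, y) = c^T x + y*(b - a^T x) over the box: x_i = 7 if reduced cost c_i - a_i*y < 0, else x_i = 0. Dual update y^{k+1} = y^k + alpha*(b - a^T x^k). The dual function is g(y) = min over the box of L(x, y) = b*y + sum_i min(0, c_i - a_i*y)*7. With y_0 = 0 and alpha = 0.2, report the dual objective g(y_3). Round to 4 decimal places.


Dual ascent for LP: min 14*x1 + 10*x2, 4*x1 + 2*x2 = 24, 0 <= x_i <= 7
Step 1: y^k = 0.0, reduced costs: (14.0, 10.0)
  x^k = (0.0, 0.0), subgradient = b - a^T x = 24.0
  y^{k+1} = 0.0 + 0.2*24.0 = 4.8
Step 2: y^k = 4.8, reduced costs: (-5.2, 0.4)
  x^k = (7.0, 0.0), subgradient = b - a^T x = -4.0
  y^{k+1} = 4.8 + 0.2*-4.0 = 4.0
Step 3: y^k = 4.0, reduced costs: (-2.0, 2.0)
  x^k = (7.0, 0.0), subgradient = b - a^T x = -4.0
  y^{k+1} = 4.0 + 0.2*-4.0 = 3.2
Dual objective at y_3 = 3.2: reduced costs (1.2, 3.6), box minimizer x = (0.0, 0.0)
g(y_3) = b*y + (c1 - a1*y)*x1 + (c2 - a2*y)*x2 = 24*3.2 + 1.2*0.0 + 3.6*0.0 = 76.8 + 0.0 + 0.0 = 76.8


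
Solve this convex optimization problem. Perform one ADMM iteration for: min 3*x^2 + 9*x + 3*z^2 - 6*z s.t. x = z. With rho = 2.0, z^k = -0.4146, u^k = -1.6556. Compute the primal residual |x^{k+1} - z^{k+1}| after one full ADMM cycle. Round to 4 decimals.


ADMM iteration with rho = 2.0, z^k = -0.4146, u^k = -1.6556
Step 1: x-update.
Minimize 3*x^2 + 9*x + (2.0/2)*(x + 0.4146 - 1.6556)^2
FOC: (2*3 + 2.0)*x = -9 + 2.0*(-0.4146 + 1.6556)
x^{k+1} = -0.8148
Step 2: z-update.
Minimize 3*z^2 - 6*z + (2.0/2)*(-0.8148 - z - 1.6556)^2
FOC: (2*3 + 2.0)*z = 6 + 2.0*(-0.8148 - 1.6556)
z^{k+1} = 0.1324
Step 3: u-update.
u^{k+1} = -1.6556 - 0.8148 - 0.1324 = -2.6028
Step 4: Primal residual = |-0.8148 - 0.1324| = 0.9472


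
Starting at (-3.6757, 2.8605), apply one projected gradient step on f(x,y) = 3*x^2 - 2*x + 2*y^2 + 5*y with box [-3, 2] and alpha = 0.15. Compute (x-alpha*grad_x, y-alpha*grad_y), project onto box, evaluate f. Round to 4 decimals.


Step 1: Compute gradient at (-3.6757, 2.8605).
grad_x = 2*3*-3.6757 - 2 = -24.0542
grad_y = 2*2*2.8605 + 5 = 16.442
Step 2: Gradient step.
x_raw = -3.6757 - 0.15*-24.0542 = -0.0676
y_raw = 2.8605 - 0.15*16.442 = 0.3942
Step 3: Project onto [-3, 2].
x_proj = clip(-0.0676) = -0.0676
y_proj = clip(0.3942) = 0.3942
Step 4: Evaluate f.
f(-0.0676, 0.3942) = 2.4306


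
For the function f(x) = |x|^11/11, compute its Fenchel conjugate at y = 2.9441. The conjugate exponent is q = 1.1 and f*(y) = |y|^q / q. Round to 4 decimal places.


The conjugate exponent q satisfies 1/p + 1/q = 1.
p = 11, so q = 11/(11 - 1) = 1.1
|y|^q = 2.9441^1.1 = 3.2798
f*(2.9441) = 3.2798 / 1.1 = 2.9816


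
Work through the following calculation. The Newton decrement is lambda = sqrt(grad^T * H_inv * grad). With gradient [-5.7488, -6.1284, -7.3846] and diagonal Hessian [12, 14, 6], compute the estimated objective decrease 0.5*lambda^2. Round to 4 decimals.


Step 1: H is diagonal, so H^(-1) * g = [-0.4791, -0.4377, -1.2308].
Step 2: g^T H^(-1) g = sum_i g_i^2 / H_ii
  = (-5.7488)^2/12 + (-6.1284)^2/14 + (-7.3846)^2/6
  = 2.7541 + 2.6827 + 9.0887 = 14.5254
Step 3: Objective decrease = 0.5 * g^T H^(-1) g = 7.2627


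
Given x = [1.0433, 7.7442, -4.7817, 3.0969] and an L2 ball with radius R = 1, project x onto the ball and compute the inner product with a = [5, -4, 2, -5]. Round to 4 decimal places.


Step 1: Compute ||x|| (intermediates to 6 decimals).
||x|| = sqrt(1.0433^2 + 7.7442^2 + (-4.7817)^2 + 3.0969^2) = 9.670396
Step 2: Project.
Since ||x|| > R, scale = R/||x|| = 1/9.670396 = 0.103408, proj(x) = scale * x
proj(x) = [0.107886, 0.800812, -0.494466, 0.320244]
Step 3: Dot product.
a^T * proj(x) = 5*0.107886 - 4*0.800812 + 2*(-0.494466) - 5*0.320244 = -5.254


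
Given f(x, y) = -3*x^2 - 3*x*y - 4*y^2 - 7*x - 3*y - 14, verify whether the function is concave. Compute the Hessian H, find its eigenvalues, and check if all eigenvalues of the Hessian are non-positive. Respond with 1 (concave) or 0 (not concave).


The Hessian of f(x,y) = -3*x^2 - 3*x*y - 4*y^2 - 7*x - 3*y - 14 is:
H = [[-6, -3], [-3, -8]]
Trace = -6 - 8 = -14
Determinant = -6*-8 - (-3)^2 = 39
Discriminant = (-14)^2 - 4*39 = 40.0
Eigenvalues: lambda_1 = -10.1623, lambda_2 = -3.8377
The function is concave.

1


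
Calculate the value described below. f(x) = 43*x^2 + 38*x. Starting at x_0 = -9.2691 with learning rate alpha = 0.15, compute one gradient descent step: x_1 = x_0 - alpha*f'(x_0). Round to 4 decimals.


We compute the gradient at x_0 and apply the update.
f'(x) = 86*x + 38
f'(-9.2691) = 86*-9.2691 + 38 = -759.1426
x_1 = -9.2691 - 0.15*-759.1426 = 104.6023


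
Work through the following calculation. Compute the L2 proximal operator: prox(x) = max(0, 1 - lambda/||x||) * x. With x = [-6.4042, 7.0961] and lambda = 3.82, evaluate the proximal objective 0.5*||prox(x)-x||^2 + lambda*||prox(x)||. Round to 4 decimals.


Step 1: Compute ||x||.
||x|| = 9.5587
Step 2: Compute scaling factor.
scale = max(0, 1 - 3.82/9.5587) = 0.6004
Step 3: prox(x) = [-3.8448, 4.2602]
||prox(x)|| = 5.7387
Step 4: Proximal objective.
0.5*||prox-x||^2 = 7.2962
lambda*||prox|| = 21.9218
Total = 29.218


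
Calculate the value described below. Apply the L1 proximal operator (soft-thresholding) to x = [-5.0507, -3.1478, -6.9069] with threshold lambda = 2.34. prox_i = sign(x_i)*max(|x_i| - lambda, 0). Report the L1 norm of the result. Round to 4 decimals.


Soft-thresholding with lambda = 2.34:
prox(-5.0507) = sign(-5.0507)*max(|-5.0507| - 2.34, 0) = -2.7107
prox(-3.1478) = sign(-3.1478)*max(|-3.1478| - 2.34, 0) = -0.8078
prox(-6.9069) = sign(-6.9069)*max(|-6.9069| - 2.34, 0) = -4.5669
prox(x) = [-2.7107, -0.8078, -4.5669]
||prox(x)||_1 = 2.7107 + 0.8078 + 4.5669 = 8.0854


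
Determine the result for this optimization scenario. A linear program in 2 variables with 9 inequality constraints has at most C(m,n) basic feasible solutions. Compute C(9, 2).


Each vertex corresponds to some choice of n active constraints out of m, so the number of vertices is at most C(m, n) = m! / (n!(m-n)!).
m = 9, n = 2
Numerator: 9 * 8
Denominator: 2! = 2
C(9, 2) = 36


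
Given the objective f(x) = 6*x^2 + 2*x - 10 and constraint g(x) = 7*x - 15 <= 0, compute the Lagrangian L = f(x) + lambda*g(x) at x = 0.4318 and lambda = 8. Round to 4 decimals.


Step 1: Evaluate f(x).
f(0.4318) = 6*0.4318^2 + 2*0.4318 - 10 = -8.0177
Step 2: Evaluate g(x).
g(0.4318) = 7*0.4318 - 15 = -11.9774
Step 3: Compute Lagrangian.
L = -8.0177 + 8*-11.9774 = -103.8369


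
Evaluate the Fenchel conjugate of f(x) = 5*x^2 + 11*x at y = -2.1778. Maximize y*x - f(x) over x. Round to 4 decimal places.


f*(y) = sup_x {y*x - a*x^2 - b*x} = sup_x {(y-b)*x - a*x^2}
FOC: (y - b) - 2a*x = 0 => x* = (y - b)/(2a)
x* = (-2.1778 - 11)/(2*5) = -1.3178
f*(-2.1778) = (y-b)^2/(4a) = (-2.1778 - 11)^2/(4*5)
= 173.6544/20 = 8.6827


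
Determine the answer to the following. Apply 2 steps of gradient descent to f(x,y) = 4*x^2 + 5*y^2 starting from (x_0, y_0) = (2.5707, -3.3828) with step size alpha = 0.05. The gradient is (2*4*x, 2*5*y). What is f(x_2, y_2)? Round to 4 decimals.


Gradient descent on f(x,y) = 4*x^2 + 5*y^2.
Starting point: (2.5707, -3.3828), alpha = 0.05
Step 1: grad_x = 2*4*2.5707 = 20.5656, grad_y = 2*5*-3.3828 = -33.828
  x_1 = 2.5707 - 0.05*20.5656 = 1.5424
  y_1 = -3.3828 - 0.05*-33.828 = -1.6914
Step 2: grad_x = 2*4*1.5424 = 12.3394, grad_y = 2*5*-1.6914 = -16.914
  x_2 = 1.5424 - 0.05*12.3394 = 0.9255
  y_2 = -1.6914 - 0.05*-16.914 = -0.8457
f(0.9255, -0.8457) = 4*0.9255^2 + 5*(-0.8457)^2 = 7.0019


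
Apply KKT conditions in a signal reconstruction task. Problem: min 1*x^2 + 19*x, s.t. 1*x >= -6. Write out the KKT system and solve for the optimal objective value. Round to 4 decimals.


Step 1: Try lambda = 0 (constraint inactive).
x_unc = -19/(2*1) = -9.5
Check: 1*-9.5 = -9.5 < -6 -- violated!
Step 2: Constraint must be active: 1*x = -6
x* = -6/1 = -6.0
lambda = (2*1*(-6.0) + 19)/1 = 7.0
Step 3: Compute optimal value.
f(x*) = 1*(-6.0)^2 + 19*(-6.0) = -78.0


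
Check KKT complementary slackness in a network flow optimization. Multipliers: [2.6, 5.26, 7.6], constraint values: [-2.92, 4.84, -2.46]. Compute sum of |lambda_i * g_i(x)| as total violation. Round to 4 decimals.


KKT complementary slackness check:
lambda_1 * g_1 = 2.6 * -2.92 = -7.592
lambda_2 * g_2 = 5.26 * 4.84 = 25.4584
lambda_3 * g_3 = 7.6 * -2.46 = -18.696
Total violation = 7.592 + 25.4584 + 18.696 = 51.7464


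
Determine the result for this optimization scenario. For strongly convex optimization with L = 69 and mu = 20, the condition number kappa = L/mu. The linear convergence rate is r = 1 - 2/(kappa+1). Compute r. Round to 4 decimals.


Step 1: Compute the condition number.
kappa = L/mu = 69/20 = 3.45
Step 2: Compute the convergence rate.
r = 1 - 2/(kappa + 1) = 1 - 2*mu/(L + mu) = (L - mu)/(L + mu) = 49/89 = 0.5506


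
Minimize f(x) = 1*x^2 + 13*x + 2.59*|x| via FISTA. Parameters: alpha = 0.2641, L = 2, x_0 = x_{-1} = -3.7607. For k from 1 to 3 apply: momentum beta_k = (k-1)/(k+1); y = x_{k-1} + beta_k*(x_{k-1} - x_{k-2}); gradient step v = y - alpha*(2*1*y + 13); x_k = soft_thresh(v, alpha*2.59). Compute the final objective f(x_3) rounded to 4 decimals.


FISTA on f(x) = 1*x^2 + 13*x + 2.59*|x|
L = 2, alpha = 0.2641
Iteration 1: beta = 0.0, y = -3.7607 + 0.0*(-3.7607 + 3.7607) = -3.7607
  grad(y) = 5.4786, v = y - alpha*grad = -5.2076
  prox(v) = soft_thresh(-5.2076, 0.684) = -4.5236
Iteration 2: beta = 0.3333, y = -4.5236 + 0.3333*(-4.5236 + 3.7607) = -4.7779
  grad(y) = 3.4443, v = y - alpha*grad = -5.6875
  prox(v) = soft_thresh(-5.6875, 0.684) = -5.0035
Iteration 3: beta = 0.5, y = -5.0035 + 0.5*(-5.0035 + 4.5236) = -5.2434
  grad(y) = 2.5131, v = y - alpha*grad = -5.9072
  prox(v) = soft_thresh(-5.9072, 0.684) = -5.2231
f(x_3) = 1*(-5.2231)^2 + 13*(-5.2231) + 2.59*|-5.2231| = -27.0917


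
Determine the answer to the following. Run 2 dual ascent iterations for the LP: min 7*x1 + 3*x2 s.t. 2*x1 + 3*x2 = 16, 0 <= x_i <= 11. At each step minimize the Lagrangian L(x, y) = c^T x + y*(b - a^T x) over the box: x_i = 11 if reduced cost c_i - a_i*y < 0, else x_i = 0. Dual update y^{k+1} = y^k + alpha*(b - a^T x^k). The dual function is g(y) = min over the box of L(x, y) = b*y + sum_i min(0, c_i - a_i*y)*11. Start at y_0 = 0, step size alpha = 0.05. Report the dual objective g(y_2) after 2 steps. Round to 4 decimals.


Dual ascent for LP: min 7*x1 + 3*x2, 2*x1 + 3*x2 = 16, 0 <= x_i <= 11
Step 1: y^k = 0.0, reduced costs: (7.0, 3.0)
  x^k = (0.0, 0.0), subgradient = b - a^T x = 16.0
  y^{k+1} = 0.0 + 0.05*16.0 = 0.8
Step 2: y^k = 0.8, reduced costs: (5.4, 0.6)
  x^k = (0.0, 0.0), subgradient = b - a^T x = 16.0
  y^{k+1} = 0.8 + 0.05*16.0 = 1.6
Dual objective at y_2 = 1.6: reduced costs (3.8, -1.8), box minimizer x = (0.0, 11.0)
g(y_2) = b*y + (c1 - a1*y)*x1 + (c2 - a2*y)*x2 = 16*1.6 + 3.8*0.0 + (-1.8)*11.0 = 25.6 + 0.0 - 19.8 = 5.8


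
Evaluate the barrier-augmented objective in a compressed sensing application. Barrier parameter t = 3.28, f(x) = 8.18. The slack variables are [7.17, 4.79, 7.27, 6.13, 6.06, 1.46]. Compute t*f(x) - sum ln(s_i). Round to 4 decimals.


Step 1: Compute log-barrier.
ln values: [1.9699, 1.5665, 1.9838, 1.8132, 1.8017, 0.3784]
phi = -(1.9699 + 1.5665 + 1.9838 + 1.8132 + 1.8017 + 0.3784) = -9.5135
Step 2: Compute augmented objective.
t*f(x) = 3.28*8.18 = 26.8304
Total = 26.8304 - 9.5135 = 17.3169


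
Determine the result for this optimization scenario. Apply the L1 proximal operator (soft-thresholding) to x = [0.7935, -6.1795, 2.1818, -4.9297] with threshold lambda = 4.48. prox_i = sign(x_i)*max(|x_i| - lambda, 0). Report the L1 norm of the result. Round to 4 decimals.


Soft-thresholding with lambda = 4.48:
prox(0.7935) = sign(0.7935)*max(|0.7935| - 4.48, 0) = 0.0
prox(-6.1795) = sign(-6.1795)*max(|-6.1795| - 4.48, 0) = -1.6995
prox(2.1818) = sign(2.1818)*max(|2.1818| - 4.48, 0) = 0.0
prox(-4.9297) = sign(-4.9297)*max(|-4.9297| - 4.48, 0) = -0.4497
prox(x) = [0.0, -1.6995, 0.0, -0.4497]
||prox(x)||_1 = 0.0 + 1.6995 + 0.0 + 0.4497 = 2.1492


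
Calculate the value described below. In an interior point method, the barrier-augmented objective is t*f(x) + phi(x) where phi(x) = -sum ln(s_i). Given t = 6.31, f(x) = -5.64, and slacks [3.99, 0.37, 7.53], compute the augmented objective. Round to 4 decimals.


Step 1: Compute log-barrier.
ln values: [1.3838, -0.9943, 2.0189]
phi = -(1.3838 - 0.9943 + 2.0189) = -2.4084
Step 2: Compute augmented objective.
t*f(x) = 6.31*-5.64 = -35.5884
Total = -35.5884 - 2.4084 = -37.9968


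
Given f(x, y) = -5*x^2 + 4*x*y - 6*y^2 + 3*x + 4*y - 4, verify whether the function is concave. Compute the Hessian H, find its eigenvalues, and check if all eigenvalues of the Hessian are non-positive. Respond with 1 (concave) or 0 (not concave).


The Hessian of f(x,y) = -5*x^2 + 4*x*y - 6*y^2 + 3*x + 4*y - 4 is:
H = [[-10, 4], [4, -12]]
Trace = -10 - 12 = -22
Determinant = -10*-12 - (4)^2 = 104
Discriminant = (-22)^2 - 4*104 = 68.0
Eigenvalues: lambda_1 = -15.1231, lambda_2 = -6.8769
The function is concave.

1


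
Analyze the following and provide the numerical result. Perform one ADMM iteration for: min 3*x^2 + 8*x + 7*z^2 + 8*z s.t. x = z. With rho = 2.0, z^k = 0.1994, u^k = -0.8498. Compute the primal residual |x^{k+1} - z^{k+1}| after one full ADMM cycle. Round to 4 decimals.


ADMM iteration with rho = 2.0, z^k = 0.1994, u^k = -0.8498
Step 1: x-update.
Minimize 3*x^2 + 8*x + (2.0/2)*(x - 0.1994 - 0.8498)^2
FOC: (2*3 + 2.0)*x = -8 + 2.0*(0.1994 + 0.8498)
x^{k+1} = -0.7377
Step 2: z-update.
Minimize 7*z^2 + 8*z + (2.0/2)*(-0.7377 - z - 0.8498)^2
FOC: (2*7 + 2.0)*z = -8 + 2.0*(-0.7377 - 0.8498)
z^{k+1} = -0.6984
Step 3: u-update.
u^{k+1} = -0.8498 - 0.7377 + 0.6984 = -0.8891
Step 4: Primal residual = |-0.7377 + 0.6984| = 0.0393


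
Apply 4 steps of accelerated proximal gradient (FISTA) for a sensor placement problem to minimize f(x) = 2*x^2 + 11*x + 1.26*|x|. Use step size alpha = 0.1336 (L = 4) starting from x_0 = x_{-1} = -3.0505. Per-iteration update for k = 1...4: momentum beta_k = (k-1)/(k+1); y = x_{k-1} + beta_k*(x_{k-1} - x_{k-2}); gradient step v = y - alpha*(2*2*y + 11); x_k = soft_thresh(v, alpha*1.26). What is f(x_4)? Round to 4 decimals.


FISTA on f(x) = 2*x^2 + 11*x + 1.26*|x|
L = 4, alpha = 0.1336
Iteration 1: beta = 0.0, y = -3.0505 + 0.0*(-3.0505 + 3.0505) = -3.0505
  grad(y) = -1.202, v = y - alpha*grad = -2.8899
  prox(v) = soft_thresh(-2.8899, 0.1683) = -2.7216
Iteration 2: beta = 0.3333, y = -2.7216 + 0.3333*(-2.7216 + 3.0505) = -2.6119
  grad(y) = 0.5523, v = y - alpha*grad = -2.6857
  prox(v) = soft_thresh(-2.6857, 0.1683) = -2.5174
Iteration 3: beta = 0.5, y = -2.5174 + 0.5*(-2.5174 + 2.7216) = -2.4153
  grad(y) = 1.3389, v = y - alpha*grad = -2.5942
  prox(v) = soft_thresh(-2.5942, 0.1683) = -2.4258
Iteration 4: beta = 0.6, y = -2.4258 + 0.6*(-2.4258 + 2.5174) = -2.3709
  grad(y) = 1.5165, v = y - alpha*grad = -2.5735
  prox(v) = soft_thresh(-2.5735, 0.1683) = -2.4051
f(x_4) = 2*(-2.4051)^2 + 11*(-2.4051) + 1.26*|-2.4051| = -11.8567


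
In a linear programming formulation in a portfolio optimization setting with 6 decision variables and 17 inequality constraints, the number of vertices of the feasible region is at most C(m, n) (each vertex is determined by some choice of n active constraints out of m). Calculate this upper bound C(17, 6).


Each vertex corresponds to some choice of n active constraints out of m, so the number of vertices is at most C(m, n) = m! / (n!(m-n)!).
m = 17, n = 6
Numerator: 17 * 16 * 15 * 14 * 13 * 12
Denominator: 6! = 720
C(17, 6) = 12376


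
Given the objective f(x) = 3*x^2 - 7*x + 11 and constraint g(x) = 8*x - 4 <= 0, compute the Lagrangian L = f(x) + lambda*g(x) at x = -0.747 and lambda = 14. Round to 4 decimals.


Step 1: Evaluate f(x).
f(-0.747) = 3*(-0.747)^2 - 7*(-0.747) + 11 = 17.903
Step 2: Evaluate g(x).
g(-0.747) = 8*-0.747 - 4 = -9.976
Step 3: Compute Lagrangian.
L = 17.903 + 14*-9.976 = -121.761


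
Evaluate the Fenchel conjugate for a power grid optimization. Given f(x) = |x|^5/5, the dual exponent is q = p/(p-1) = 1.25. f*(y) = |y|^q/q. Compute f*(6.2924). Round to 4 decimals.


The conjugate exponent q satisfies 1/p + 1/q = 1.
p = 5, so q = 5/(5 - 1) = 1.25
|y|^q = 6.2924^1.25 = 9.966
f*(6.2924) = 9.966 / 1.25 = 7.9728


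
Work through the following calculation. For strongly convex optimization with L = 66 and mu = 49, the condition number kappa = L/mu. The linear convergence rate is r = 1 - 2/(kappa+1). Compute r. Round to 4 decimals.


Step 1: Compute the condition number.
kappa = L/mu = 66/49 = 1.3469
Step 2: Compute the convergence rate.
r = 1 - 2/(kappa + 1) = 1 - 2*mu/(L + mu) = (L - mu)/(L + mu) = 17/115 = 0.1478


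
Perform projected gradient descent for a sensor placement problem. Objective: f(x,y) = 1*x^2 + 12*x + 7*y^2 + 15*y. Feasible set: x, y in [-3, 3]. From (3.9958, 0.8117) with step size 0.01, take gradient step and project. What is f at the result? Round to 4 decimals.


Step 1: Compute gradient at (3.9958, 0.8117).
grad_x = 2*1*3.9958 + 12 = 19.9916
grad_y = 2*7*0.8117 + 15 = 26.3638
Step 2: Gradient step.
x_raw = 3.9958 - 0.01*19.9916 = 3.7959
y_raw = 0.8117 - 0.01*26.3638 = 0.5481
Step 3: Project onto [-3, 3].
x_proj = clip(3.7959) = 3.0
y_proj = clip(0.5481) = 0.5481
Step 4: Evaluate f.
f(3.0, 0.5481) = 55.3235


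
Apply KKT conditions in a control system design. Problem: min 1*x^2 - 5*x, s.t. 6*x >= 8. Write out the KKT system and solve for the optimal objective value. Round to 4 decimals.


Step 1: Try lambda = 0 (constraint inactive).
Stationarity: 2*1*x - 5 = 0
x* = 5/(2*1) = 2.5
Check constraint: 6*2.5 = 15.0 >= 8 -- satisfied.
Step 2: Compute optimal value.
f(x*) = 1*2.5^2 - 5*2.5 = -6.25


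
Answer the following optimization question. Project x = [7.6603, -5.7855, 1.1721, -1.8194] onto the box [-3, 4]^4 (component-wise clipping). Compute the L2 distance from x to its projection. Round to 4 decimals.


Project each component onto [-3, 4].
clip(7.6603) = 4.0, clip(-5.7855) = -3.0, clip(1.1721) = 1.1721, clip(-1.8194) = -1.8194
Projection = [4.0, -3.0, 1.1721, -1.8194]
Squared diffs: [13.3978, 7.759, 0.0, 0.0]
Distance = sqrt(21.1568) = 4.5997


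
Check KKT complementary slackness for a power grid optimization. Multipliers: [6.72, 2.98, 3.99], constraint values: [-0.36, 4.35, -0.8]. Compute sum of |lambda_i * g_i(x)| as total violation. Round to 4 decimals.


KKT complementary slackness check:
lambda_1 * g_1 = 6.72 * -0.36 = -2.4192
lambda_2 * g_2 = 2.98 * 4.35 = 12.963
lambda_3 * g_3 = 3.99 * -0.8 = -3.192
Total violation = 2.4192 + 12.963 + 3.192 = 18.5742


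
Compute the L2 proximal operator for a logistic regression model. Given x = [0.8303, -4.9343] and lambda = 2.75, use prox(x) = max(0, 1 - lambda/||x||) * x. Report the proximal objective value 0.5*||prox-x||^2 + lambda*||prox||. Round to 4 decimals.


Step 1: Compute ||x||.
||x|| = 5.0037
Step 2: Compute scaling factor.
scale = max(0, 1 - 2.75/5.0037) = 0.4504
Step 3: prox(x) = [0.374, -2.2224]
||prox(x)|| = 2.2537
Step 4: Proximal objective.
0.5*||prox-x||^2 = 3.7813
lambda*||prox|| = 6.1977
Total = 9.9788


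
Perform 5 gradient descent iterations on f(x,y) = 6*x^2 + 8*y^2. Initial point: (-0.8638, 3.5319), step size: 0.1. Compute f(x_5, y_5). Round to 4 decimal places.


Gradient descent on f(x,y) = 6*x^2 + 8*y^2.
Starting point: (-0.8638, 3.5319), alpha = 0.1
Step 1: grad_x = 2*6*-0.8638 = -10.3656, grad_y = 2*8*3.5319 = 56.5104
  x_1 = -0.8638 - 0.1*-10.3656 = 0.1728
  y_1 = 3.5319 - 0.1*56.5104 = -2.1191
Step 2: grad_x = 2*6*0.1728 = 2.0731, grad_y = 2*8*-2.1191 = -33.9062
  x_2 = 0.1728 - 0.1*2.0731 = -0.0346
  y_2 = -2.1191 - 0.1*-33.9062 = 1.2715
Step 3: grad_x = 2*6*-0.0346 = -0.4146, grad_y = 2*8*1.2715 = 20.3437
  x_3 = -0.0346 - 0.1*-0.4146 = 0.0069
  y_3 = 1.2715 - 0.1*20.3437 = -0.7629
Step 4: grad_x = 2*6*0.0069 = 0.0829, grad_y = 2*8*-0.7629 = -12.2062
  x_4 = 0.0069 - 0.1*0.0829 = -0.0014
  y_4 = -0.7629 - 0.1*-12.2062 = 0.4577
Step 5: grad_x = 2*6*-0.0014 = -0.0166, grad_y = 2*8*0.4577 = 7.3237
  x_5 = -0.0014 - 0.1*-0.0166 = 0.0003
  y_5 = 0.4577 - 0.1*7.3237 = -0.2746
f(0.0003, -0.2746) = 6*0.0003^2 + 8*(-0.2746)^2 = 0.6034


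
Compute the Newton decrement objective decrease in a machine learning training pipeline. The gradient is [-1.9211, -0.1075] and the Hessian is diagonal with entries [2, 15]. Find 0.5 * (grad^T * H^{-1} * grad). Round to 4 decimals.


Step 1: H is diagonal, so H^(-1) * g = [-0.9606, -0.0072].
Step 2: g^T H^(-1) g = sum_i g_i^2 / H_ii
  = (-1.9211)^2/2 + (-0.1075)^2/15
  = 1.8453 + 0.0008 = 1.8461
Step 3: Objective decrease = 0.5 * g^T H^(-1) g = 0.923


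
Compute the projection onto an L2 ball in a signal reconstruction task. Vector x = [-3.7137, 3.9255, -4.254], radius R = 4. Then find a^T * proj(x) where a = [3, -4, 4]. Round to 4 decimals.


Step 1: Compute ||x|| (intermediates to 6 decimals).
||x|| = sqrt((-3.7137)^2 + 3.9255^2 + (-4.254)^2) = 6.877328
Step 2: Project.
Since ||x|| > R, scale = R/||x|| = 4/6.877328 = 0.581621, proj(x) = scale * x
proj(x) = [-2.159966, 2.283153, -2.474216]
Step 3: Dot product.
a^T * proj(x) = 3*(-2.159966) - 4*2.283153 + 4*(-2.474216) = -25.5094


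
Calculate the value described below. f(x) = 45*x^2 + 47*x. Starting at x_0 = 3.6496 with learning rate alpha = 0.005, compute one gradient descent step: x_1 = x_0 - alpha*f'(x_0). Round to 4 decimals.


We compute the gradient at x_0 and apply the update.
f'(x) = 90*x + 47
f'(3.6496) = 90*3.6496 + 47 = 375.464
x_1 = 3.6496 - 0.005*375.464 = 1.7723


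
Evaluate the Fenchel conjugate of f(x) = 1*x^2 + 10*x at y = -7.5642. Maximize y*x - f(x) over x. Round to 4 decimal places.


f*(y) = sup_x {y*x - a*x^2 - b*x} = sup_x {(y-b)*x - a*x^2}
FOC: (y - b) - 2a*x = 0 => x* = (y - b)/(2a)
x* = (-7.5642 - 10)/(2*1) = -8.7821
f*(-7.5642) = (y-b)^2/(4a) = (-7.5642 - 10)^2/(4*1)
= 308.5011/4 = 77.1253


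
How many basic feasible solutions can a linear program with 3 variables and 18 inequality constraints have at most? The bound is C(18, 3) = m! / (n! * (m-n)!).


Each vertex corresponds to some choice of n active constraints out of m, so the number of vertices is at most C(m, n) = m! / (n!(m-n)!).
m = 18, n = 3
Numerator: 18 * 17 * 16
Denominator: 3! = 6
C(18, 3) = 816


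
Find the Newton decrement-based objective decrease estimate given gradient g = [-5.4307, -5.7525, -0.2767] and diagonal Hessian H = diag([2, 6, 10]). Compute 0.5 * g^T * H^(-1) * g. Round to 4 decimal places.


Step 1: H is diagonal, so H^(-1) * g = [-2.7154, -0.9588, -0.0277].
Step 2: g^T H^(-1) g = sum_i g_i^2 / H_ii
  = (-5.4307)^2/2 + (-5.7525)^2/6 + (-0.2767)^2/10
  = 14.7463 + 5.5152 + 0.0077 = 20.2691
Step 3: Objective decrease = 0.5 * g^T H^(-1) g = 10.1346
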